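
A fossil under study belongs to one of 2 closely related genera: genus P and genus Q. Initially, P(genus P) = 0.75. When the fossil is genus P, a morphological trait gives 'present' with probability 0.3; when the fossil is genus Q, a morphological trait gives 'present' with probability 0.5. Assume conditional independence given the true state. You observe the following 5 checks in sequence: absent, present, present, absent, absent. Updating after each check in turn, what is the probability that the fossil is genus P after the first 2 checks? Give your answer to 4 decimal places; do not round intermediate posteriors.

0.7159

After 'absent': P(genus P) = 0.7·0.7500 / (0.7·0.7500 + 0.5·0.2500) ≈ 0.8077
After 'present': P(genus P) = 0.3·0.8077 / (0.3·0.8077 + 0.5·0.1923) ≈ 0.7159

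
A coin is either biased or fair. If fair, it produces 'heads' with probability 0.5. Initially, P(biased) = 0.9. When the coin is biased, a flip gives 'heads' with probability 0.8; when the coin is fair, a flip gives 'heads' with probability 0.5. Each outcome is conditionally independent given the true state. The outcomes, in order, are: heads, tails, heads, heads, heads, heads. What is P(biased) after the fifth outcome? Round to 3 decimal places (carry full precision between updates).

0.959

Each posterior becomes the prior for the next update.
After 'heads': P(biased) = 0.8·0.9000 / (0.8·0.9000 + 0.5·0.1000) ≈ 0.9351
After 'tails': P(biased) = 0.2·0.9351 / (0.2·0.9351 + 0.5·0.0649) ≈ 0.8521
After 'heads': P(biased) = 0.8·0.8521 / (0.8·0.8521 + 0.5·0.1479) ≈ 0.9021
After 'heads': P(biased) = 0.8·0.9021 / (0.8·0.9021 + 0.5·0.0979) ≈ 0.9365
After 'heads': P(biased) = 0.8·0.9365 / (0.8·0.9365 + 0.5·0.0635) ≈ 0.9593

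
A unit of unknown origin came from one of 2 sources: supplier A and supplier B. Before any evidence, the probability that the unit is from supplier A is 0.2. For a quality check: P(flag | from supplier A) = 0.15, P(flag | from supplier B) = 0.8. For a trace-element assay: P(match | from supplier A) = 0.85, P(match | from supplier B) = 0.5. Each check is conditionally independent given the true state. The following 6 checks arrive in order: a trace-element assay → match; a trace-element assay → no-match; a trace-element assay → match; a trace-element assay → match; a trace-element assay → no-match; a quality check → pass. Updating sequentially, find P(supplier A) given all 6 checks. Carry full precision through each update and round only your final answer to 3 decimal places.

After a trace-element assay='match': P(supplier A) = 0.85·0.2000 / (0.85·0.2000 + 0.5·0.8000) ≈ 0.2982
After a trace-element assay='no-match': P(supplier A) = 0.15·0.2982 / (0.15·0.2982 + 0.5·0.7018) ≈ 0.1131
After a trace-element assay='match': P(supplier A) = 0.85·0.1131 / (0.85·0.1131 + 0.5·0.8869) ≈ 0.1781
After a trace-element assay='match': P(supplier A) = 0.85·0.1781 / (0.85·0.1781 + 0.5·0.8219) ≈ 0.2693
After a trace-element assay='no-match': P(supplier A) = 0.15·0.2693 / (0.15·0.2693 + 0.5·0.7307) ≈ 0.0995
After a quality check='pass': P(supplier A) = 0.85·0.0995 / (0.85·0.0995 + 0.2·0.9005) ≈ 0.3196

0.320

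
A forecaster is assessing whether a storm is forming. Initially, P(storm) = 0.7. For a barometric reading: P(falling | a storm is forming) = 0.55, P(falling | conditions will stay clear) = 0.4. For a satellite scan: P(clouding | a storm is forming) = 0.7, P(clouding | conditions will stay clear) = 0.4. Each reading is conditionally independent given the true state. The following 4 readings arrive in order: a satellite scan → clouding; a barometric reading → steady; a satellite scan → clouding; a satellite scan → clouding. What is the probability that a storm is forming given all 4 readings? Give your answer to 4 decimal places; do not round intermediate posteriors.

0.9037

Each posterior becomes the prior for the next update.
After a satellite scan='clouding': P(storm) = 0.7·0.7000 / (0.7·0.7000 + 0.4·0.3000) ≈ 0.8033
After a barometric reading='steady': P(storm) = 0.45·0.8033 / (0.45·0.8033 + 0.6·0.1967) ≈ 0.7538
After a satellite scan='clouding': P(storm) = 0.7·0.7538 / (0.7·0.7538 + 0.4·0.2462) ≈ 0.8428
After a satellite scan='clouding': P(storm) = 0.7·0.8428 / (0.7·0.8428 + 0.4·0.1572) ≈ 0.9037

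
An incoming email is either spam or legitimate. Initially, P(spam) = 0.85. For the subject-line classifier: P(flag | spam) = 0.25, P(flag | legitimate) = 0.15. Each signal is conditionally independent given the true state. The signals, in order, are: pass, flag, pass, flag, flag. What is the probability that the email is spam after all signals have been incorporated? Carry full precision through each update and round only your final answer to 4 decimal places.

After 'pass': P(spam) = 0.75·0.8500 / (0.75·0.8500 + 0.85·0.1500) ≈ 0.8333
After 'flag': P(spam) = 0.25·0.8333 / (0.25·0.8333 + 0.15·0.1667) ≈ 0.8929
After 'pass': P(spam) = 0.75·0.8929 / (0.75·0.8929 + 0.85·0.1071) ≈ 0.8803
After 'flag': P(spam) = 0.25·0.8803 / (0.25·0.8803 + 0.15·0.1197) ≈ 0.9246
After 'flag': P(spam) = 0.25·0.9246 / (0.25·0.9246 + 0.15·0.0754) ≈ 0.9533

0.9533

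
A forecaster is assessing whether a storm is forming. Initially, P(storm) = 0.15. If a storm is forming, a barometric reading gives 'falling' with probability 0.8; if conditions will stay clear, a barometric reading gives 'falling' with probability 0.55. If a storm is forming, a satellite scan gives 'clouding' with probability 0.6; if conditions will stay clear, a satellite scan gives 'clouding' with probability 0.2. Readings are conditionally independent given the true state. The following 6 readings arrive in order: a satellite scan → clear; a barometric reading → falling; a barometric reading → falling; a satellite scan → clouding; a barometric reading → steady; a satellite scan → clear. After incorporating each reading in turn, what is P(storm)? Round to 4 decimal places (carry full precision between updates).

0.1107

After a satellite scan='clear': P(storm) = 0.4·0.1500 / (0.4·0.1500 + 0.8·0.8500) ≈ 0.0811
After a barometric reading='falling': P(storm) = 0.8·0.0811 / (0.8·0.0811 + 0.55·0.9189) ≈ 0.1137
After a barometric reading='falling': P(storm) = 0.8·0.1137 / (0.8·0.1137 + 0.55·0.8863) ≈ 0.1573
After a satellite scan='clouding': P(storm) = 0.6·0.1573 / (0.6·0.1573 + 0.2·0.8427) ≈ 0.3590
After a barometric reading='steady': P(storm) = 0.2·0.3590 / (0.2·0.3590 + 0.45·0.6410) ≈ 0.1993
After a satellite scan='clear': P(storm) = 0.4·0.1993 / (0.4·0.1993 + 0.8·0.8007) ≈ 0.1107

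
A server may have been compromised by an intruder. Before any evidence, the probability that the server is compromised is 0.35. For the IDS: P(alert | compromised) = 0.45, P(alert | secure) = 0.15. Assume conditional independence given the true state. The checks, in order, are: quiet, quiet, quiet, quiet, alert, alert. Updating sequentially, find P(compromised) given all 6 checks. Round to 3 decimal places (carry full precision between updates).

After 'quiet': P(compromised) = 0.55·0.3500 / (0.55·0.3500 + 0.85·0.6500) ≈ 0.2584
After 'quiet': P(compromised) = 0.55·0.2584 / (0.55·0.2584 + 0.85·0.7416) ≈ 0.1840
After 'quiet': P(compromised) = 0.55·0.1840 / (0.55·0.1840 + 0.85·0.8160) ≈ 0.1273
After 'quiet': P(compromised) = 0.55·0.1273 / (0.55·0.1273 + 0.85·0.8727) ≈ 0.0862
After 'alert': P(compromised) = 0.45·0.0862 / (0.45·0.0862 + 0.15·0.9138) ≈ 0.2207
After 'alert': P(compromised) = 0.45·0.2207 / (0.45·0.2207 + 0.15·0.7793) ≈ 0.4593

0.459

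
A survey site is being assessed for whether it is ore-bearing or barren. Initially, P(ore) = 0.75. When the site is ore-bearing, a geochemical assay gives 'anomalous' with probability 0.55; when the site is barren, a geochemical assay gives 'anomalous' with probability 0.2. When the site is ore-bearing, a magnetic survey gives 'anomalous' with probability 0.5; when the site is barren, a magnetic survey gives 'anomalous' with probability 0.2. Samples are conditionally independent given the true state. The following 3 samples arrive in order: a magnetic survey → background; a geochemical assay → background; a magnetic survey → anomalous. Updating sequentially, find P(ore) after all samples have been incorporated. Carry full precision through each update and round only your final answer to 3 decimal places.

0.725

After a magnetic survey='background': P(ore) = 0.5·0.7500 / (0.5·0.7500 + 0.8·0.2500) ≈ 0.6522
After a geochemical assay='background': P(ore) = 0.45·0.6522 / (0.45·0.6522 + 0.8·0.3478) ≈ 0.5133
After a magnetic survey='anomalous': P(ore) = 0.5·0.5133 / (0.5·0.5133 + 0.2·0.4867) ≈ 0.7250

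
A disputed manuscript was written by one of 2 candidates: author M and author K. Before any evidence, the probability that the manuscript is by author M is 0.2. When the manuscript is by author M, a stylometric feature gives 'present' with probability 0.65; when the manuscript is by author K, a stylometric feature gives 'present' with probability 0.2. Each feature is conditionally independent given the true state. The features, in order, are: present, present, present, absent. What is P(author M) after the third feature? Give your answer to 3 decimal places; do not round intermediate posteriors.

0.896

After 'present': P(author M) = 0.65·0.2000 / (0.65·0.2000 + 0.2·0.8000) ≈ 0.4483
After 'present': P(author M) = 0.65·0.4483 / (0.65·0.4483 + 0.2·0.5517) ≈ 0.7253
After 'present': P(author M) = 0.65·0.7253 / (0.65·0.7253 + 0.2·0.2747) ≈ 0.8956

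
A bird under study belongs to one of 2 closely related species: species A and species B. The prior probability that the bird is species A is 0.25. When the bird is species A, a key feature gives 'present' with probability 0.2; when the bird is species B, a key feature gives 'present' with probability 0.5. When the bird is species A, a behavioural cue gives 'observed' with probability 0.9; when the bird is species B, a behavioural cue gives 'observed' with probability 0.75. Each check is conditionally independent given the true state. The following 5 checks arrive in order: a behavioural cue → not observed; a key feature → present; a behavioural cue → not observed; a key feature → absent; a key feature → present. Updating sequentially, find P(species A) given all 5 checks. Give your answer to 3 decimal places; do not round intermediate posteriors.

0.013

Each posterior becomes the prior for the next update.
After a behavioural cue='not observed': P(species A) = 0.1·0.2500 / (0.1·0.2500 + 0.25·0.7500) ≈ 0.1176
After a key feature='present': P(species A) = 0.2·0.1176 / (0.2·0.1176 + 0.5·0.8824) ≈ 0.0506
After a behavioural cue='not observed': P(species A) = 0.1·0.0506 / (0.1·0.0506 + 0.25·0.9494) ≈ 0.0209
After a key feature='absent': P(species A) = 0.8·0.0209 / (0.8·0.0209 + 0.5·0.9791) ≈ 0.0330
After a key feature='present': P(species A) = 0.2·0.0330 / (0.2·0.0330 + 0.5·0.9670) ≈ 0.0135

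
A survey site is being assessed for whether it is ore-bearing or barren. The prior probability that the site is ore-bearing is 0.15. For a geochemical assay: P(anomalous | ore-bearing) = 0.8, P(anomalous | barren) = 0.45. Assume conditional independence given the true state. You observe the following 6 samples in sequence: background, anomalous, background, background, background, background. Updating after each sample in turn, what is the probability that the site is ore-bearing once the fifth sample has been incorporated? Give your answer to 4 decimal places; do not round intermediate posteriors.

After 'background': P(ore) = 0.2·0.1500 / (0.2·0.1500 + 0.55·0.8500) ≈ 0.0603
After 'anomalous': P(ore) = 0.8·0.0603 / (0.8·0.0603 + 0.45·0.9397) ≈ 0.1024
After 'background': P(ore) = 0.2·0.1024 / (0.2·0.1024 + 0.55·0.8976) ≈ 0.0398
After 'background': P(ore) = 0.2·0.0398 / (0.2·0.0398 + 0.55·0.9602) ≈ 0.0149
After 'background': P(ore) = 0.2·0.0149 / (0.2·0.0149 + 0.55·0.9851) ≈ 0.0055

0.0055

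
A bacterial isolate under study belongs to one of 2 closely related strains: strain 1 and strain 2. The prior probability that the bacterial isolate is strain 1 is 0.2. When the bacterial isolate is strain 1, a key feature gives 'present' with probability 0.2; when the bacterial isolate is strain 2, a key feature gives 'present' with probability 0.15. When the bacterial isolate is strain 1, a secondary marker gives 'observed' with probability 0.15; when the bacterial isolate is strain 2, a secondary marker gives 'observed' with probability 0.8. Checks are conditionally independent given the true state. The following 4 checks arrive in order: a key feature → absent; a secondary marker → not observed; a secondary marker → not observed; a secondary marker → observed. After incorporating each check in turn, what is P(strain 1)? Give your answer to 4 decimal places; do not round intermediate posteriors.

0.4435

After a key feature='absent': P(strain 1) = 0.8·0.2000 / (0.8·0.2000 + 0.85·0.8000) ≈ 0.1905
After a secondary marker='not observed': P(strain 1) = 0.85·0.1905 / (0.85·0.1905 + 0.2·0.8095) ≈ 0.5000
After a secondary marker='not observed': P(strain 1) = 0.85·0.5000 / (0.85·0.5000 + 0.2·0.5000) ≈ 0.8095
After a secondary marker='observed': P(strain 1) = 0.15·0.8095 / (0.15·0.8095 + 0.8·0.1905) ≈ 0.4435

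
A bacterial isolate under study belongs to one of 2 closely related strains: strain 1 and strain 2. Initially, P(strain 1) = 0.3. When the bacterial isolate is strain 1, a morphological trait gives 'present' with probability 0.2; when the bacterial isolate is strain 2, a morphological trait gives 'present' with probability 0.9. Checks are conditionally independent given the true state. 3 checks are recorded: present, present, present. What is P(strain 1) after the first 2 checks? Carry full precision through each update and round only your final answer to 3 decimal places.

0.021

Each posterior becomes the prior for the next update.
After 'present': P(strain 1) = 0.2·0.3000 / (0.2·0.3000 + 0.9·0.7000) ≈ 0.0870
After 'present': P(strain 1) = 0.2·0.0870 / (0.2·0.0870 + 0.9·0.9130) ≈ 0.0207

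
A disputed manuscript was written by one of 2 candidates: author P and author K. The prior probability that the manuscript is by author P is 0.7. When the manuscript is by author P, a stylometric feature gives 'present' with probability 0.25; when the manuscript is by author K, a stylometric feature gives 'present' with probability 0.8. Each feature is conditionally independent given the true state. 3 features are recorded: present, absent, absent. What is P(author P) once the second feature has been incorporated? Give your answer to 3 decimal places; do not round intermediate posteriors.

0.732

Each posterior becomes the prior for the next update.
After 'present': P(author P) = 0.25·0.7000 / (0.25·0.7000 + 0.8·0.3000) ≈ 0.4217
After 'absent': P(author P) = 0.75·0.4217 / (0.75·0.4217 + 0.2·0.5783) ≈ 0.7322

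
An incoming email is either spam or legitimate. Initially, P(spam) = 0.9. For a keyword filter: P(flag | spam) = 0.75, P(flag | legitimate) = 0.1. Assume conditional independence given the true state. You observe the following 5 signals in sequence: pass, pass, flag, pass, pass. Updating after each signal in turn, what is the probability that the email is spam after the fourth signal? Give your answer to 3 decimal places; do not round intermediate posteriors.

After 'pass': P(spam) = 0.25·0.9000 / (0.25·0.9000 + 0.9·0.1000) ≈ 0.7143
After 'pass': P(spam) = 0.25·0.7143 / (0.25·0.7143 + 0.9·0.2857) ≈ 0.4098
After 'flag': P(spam) = 0.75·0.4098 / (0.75·0.4098 + 0.1·0.5902) ≈ 0.8389
After 'pass': P(spam) = 0.25·0.8389 / (0.25·0.8389 + 0.9·0.1611) ≈ 0.5913

0.591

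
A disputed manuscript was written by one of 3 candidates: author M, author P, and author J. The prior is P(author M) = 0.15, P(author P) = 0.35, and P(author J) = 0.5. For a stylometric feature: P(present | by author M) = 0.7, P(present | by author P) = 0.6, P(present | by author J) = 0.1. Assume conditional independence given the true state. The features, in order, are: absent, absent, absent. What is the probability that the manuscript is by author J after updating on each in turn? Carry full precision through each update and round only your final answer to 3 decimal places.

After 'absent': normaliser = 0.3·0.1500 + 0.4·0.3500 + 0.9·0.5000; P(author M) ≈ 0.0709, P(author P) ≈ 0.2205, P(author J) ≈ 0.7087
After 'absent': normaliser = 0.3·0.0709 + 0.4·0.2205 + 0.9·0.7087; P(author M) ≈ 0.0285, P(author P) ≈ 0.1180, P(author J) ≈ 0.8535
After 'absent': normaliser = 0.3·0.0285 + 0.4·0.1180 + 0.9·0.8535; P(author M) ≈ 0.0104, P(author P) ≈ 0.0573, P(author J) ≈ 0.9323

0.932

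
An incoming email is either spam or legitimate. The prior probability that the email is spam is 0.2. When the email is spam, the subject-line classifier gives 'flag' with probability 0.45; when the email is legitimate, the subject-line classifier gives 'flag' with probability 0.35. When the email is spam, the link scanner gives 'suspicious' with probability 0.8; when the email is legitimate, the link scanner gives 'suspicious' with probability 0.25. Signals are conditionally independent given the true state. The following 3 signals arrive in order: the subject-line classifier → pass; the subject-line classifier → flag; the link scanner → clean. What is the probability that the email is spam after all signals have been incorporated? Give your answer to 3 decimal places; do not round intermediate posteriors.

0.068

After the subject-line classifier='pass': P(spam) = 0.55·0.2000 / (0.55·0.2000 + 0.65·0.8000) ≈ 0.1746
After the subject-line classifier='flag': P(spam) = 0.45·0.1746 / (0.45·0.1746 + 0.35·0.8254) ≈ 0.2138
After the link scanner='clean': P(spam) = 0.2·0.2138 / (0.2·0.2138 + 0.75·0.7862) ≈ 0.0676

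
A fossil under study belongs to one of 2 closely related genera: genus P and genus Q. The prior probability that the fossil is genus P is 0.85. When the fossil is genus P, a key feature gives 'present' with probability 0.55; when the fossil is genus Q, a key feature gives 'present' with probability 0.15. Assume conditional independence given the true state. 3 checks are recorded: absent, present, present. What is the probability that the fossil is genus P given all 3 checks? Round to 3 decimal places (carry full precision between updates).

0.976

After 'absent': P(genus P) = 0.45·0.8500 / (0.45·0.8500 + 0.85·0.1500) ≈ 0.7500
After 'present': P(genus P) = 0.55·0.7500 / (0.55·0.7500 + 0.15·0.2500) ≈ 0.9167
After 'present': P(genus P) = 0.55·0.9167 / (0.55·0.9167 + 0.15·0.0833) ≈ 0.9758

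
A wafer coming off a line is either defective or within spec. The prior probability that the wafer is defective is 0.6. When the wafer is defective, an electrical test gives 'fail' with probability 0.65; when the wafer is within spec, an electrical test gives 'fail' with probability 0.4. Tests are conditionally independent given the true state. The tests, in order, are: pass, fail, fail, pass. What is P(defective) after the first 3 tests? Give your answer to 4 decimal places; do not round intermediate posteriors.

0.6979

After 'pass': P(defective) = 0.35·0.6000 / (0.35·0.6000 + 0.6·0.4000) ≈ 0.4667
After 'fail': P(defective) = 0.65·0.4667 / (0.65·0.4667 + 0.4·0.5333) ≈ 0.5871
After 'fail': P(defective) = 0.65·0.5871 / (0.65·0.5871 + 0.4·0.4129) ≈ 0.6979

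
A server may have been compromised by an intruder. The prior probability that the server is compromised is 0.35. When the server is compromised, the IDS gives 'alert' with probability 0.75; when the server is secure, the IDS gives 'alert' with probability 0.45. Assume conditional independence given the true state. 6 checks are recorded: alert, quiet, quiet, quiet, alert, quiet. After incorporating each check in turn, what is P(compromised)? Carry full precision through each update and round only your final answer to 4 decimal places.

Apply Bayes' rule sequentially, carrying P(compromised) forward.
After 'alert': P(compromised) = 0.75·0.3500 / (0.75·0.3500 + 0.45·0.6500) ≈ 0.4730
After 'quiet': P(compromised) = 0.25·0.4730 / (0.25·0.4730 + 0.55·0.5270) ≈ 0.2897
After 'quiet': P(compromised) = 0.25·0.2897 / (0.25·0.2897 + 0.55·0.7103) ≈ 0.1564
After 'quiet': P(compromised) = 0.25·0.1564 / (0.25·0.1564 + 0.55·0.8436) ≈ 0.0777
After 'alert': P(compromised) = 0.75·0.0777 / (0.75·0.0777 + 0.45·0.9223) ≈ 0.1232
After 'quiet': P(compromised) = 0.25·0.1232 / (0.25·0.1232 + 0.55·0.8768) ≈ 0.0600

0.0600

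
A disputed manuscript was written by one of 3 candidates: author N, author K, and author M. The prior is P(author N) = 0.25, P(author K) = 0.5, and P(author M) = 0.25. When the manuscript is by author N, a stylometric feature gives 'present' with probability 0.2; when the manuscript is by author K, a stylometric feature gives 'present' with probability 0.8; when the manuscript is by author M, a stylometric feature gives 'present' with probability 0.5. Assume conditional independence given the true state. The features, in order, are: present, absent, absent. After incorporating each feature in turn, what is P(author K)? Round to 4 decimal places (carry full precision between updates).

After 'present': normaliser = 0.2·0.2500 + 0.8·0.5000 + 0.5·0.2500; P(author N) ≈ 0.0870, P(author K) ≈ 0.6957, P(author M) ≈ 0.2174
After 'absent': normaliser = 0.8·0.0870 + 0.2·0.6957 + 0.5·0.2174; P(author N) ≈ 0.2192, P(author K) ≈ 0.4384, P(author M) ≈ 0.3425
After 'absent': normaliser = 0.8·0.2192 + 0.2·0.4384 + 0.5·0.3425; P(author N) ≈ 0.4038, P(author K) ≈ 0.2019, P(author M) ≈ 0.3943

0.2019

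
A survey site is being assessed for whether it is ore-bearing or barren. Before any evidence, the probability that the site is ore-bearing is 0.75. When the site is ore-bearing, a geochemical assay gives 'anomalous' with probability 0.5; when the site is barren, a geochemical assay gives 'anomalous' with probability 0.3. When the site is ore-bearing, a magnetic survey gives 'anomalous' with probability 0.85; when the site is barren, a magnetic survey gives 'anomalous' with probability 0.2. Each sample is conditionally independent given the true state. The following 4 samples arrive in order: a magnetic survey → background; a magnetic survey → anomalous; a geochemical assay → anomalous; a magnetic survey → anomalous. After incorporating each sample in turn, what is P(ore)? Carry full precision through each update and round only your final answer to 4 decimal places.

Apply Bayes' rule sequentially, carrying P(ore) forward.
After a magnetic survey='background': P(ore) = 0.15·0.7500 / (0.15·0.7500 + 0.8·0.2500) ≈ 0.3600
After a magnetic survey='anomalous': P(ore) = 0.85·0.3600 / (0.85·0.3600 + 0.2·0.6400) ≈ 0.7051
After a geochemical assay='anomalous': P(ore) = 0.5·0.7051 / (0.5·0.7051 + 0.3·0.2949) ≈ 0.7994
After a magnetic survey='anomalous': P(ore) = 0.85·0.7994 / (0.85·0.7994 + 0.2·0.2006) ≈ 0.9442

0.9442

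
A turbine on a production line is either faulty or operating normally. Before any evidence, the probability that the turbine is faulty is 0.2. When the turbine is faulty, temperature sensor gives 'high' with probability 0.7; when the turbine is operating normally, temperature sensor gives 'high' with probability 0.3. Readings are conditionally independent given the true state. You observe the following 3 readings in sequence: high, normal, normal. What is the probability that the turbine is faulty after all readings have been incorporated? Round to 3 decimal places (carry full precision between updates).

0.097

After 'high': P(faulty) = 0.7·0.2000 / (0.7·0.2000 + 0.3·0.8000) ≈ 0.3684
After 'normal': P(faulty) = 0.3·0.3684 / (0.3·0.3684 + 0.7·0.6316) ≈ 0.2000
After 'normal': P(faulty) = 0.3·0.2000 / (0.3·0.2000 + 0.7·0.8000) ≈ 0.0968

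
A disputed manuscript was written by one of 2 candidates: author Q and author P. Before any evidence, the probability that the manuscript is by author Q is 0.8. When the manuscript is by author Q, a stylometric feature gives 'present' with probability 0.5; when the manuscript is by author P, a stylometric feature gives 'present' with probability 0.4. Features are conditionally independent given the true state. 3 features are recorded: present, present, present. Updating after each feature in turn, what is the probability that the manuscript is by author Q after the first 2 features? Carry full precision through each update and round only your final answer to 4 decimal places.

After 'present': P(author Q) = 0.5·0.8000 / (0.5·0.8000 + 0.4·0.2000) ≈ 0.8333
After 'present': P(author Q) = 0.5·0.8333 / (0.5·0.8333 + 0.4·0.1667) ≈ 0.8621

0.8621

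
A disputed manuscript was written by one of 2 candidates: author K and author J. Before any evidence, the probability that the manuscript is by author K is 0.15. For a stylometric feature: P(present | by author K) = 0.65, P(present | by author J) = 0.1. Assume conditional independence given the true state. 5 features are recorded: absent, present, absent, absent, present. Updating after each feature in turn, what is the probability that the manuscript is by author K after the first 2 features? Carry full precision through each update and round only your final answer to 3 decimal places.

0.308

Each posterior becomes the prior for the next update.
After 'absent': P(author K) = 0.35·0.1500 / (0.35·0.1500 + 0.9·0.8500) ≈ 0.0642
After 'present': P(author K) = 0.65·0.0642 / (0.65·0.0642 + 0.1·0.9358) ≈ 0.3085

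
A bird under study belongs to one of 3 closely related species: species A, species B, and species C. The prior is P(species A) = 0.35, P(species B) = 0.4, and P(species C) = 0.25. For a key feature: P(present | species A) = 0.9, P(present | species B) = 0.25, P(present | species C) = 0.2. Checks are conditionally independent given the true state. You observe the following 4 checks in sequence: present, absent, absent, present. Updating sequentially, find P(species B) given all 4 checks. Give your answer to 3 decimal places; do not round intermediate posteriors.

0.604

After 'present': normaliser = 0.9·0.3500 + 0.25·0.4000 + 0.2·0.2500; P(species A) ≈ 0.6774, P(species B) ≈ 0.2151, P(species C) ≈ 0.1075
After 'absent': normaliser = 0.1·0.6774 + 0.75·0.2151 + 0.8·0.1075; P(species A) ≈ 0.2150, P(species B) ≈ 0.5119, P(species C) ≈ 0.2730
After 'absent': normaliser = 0.1·0.2150 + 0.75·0.5119 + 0.8·0.2730; P(species A) ≈ 0.0345, P(species B) ≈ 0.6154, P(species C) ≈ 0.3501
After 'present': normaliser = 0.9·0.0345 + 0.25·0.6154 + 0.2·0.3501; P(species A) ≈ 0.1217, P(species B) ≈ 0.6036, P(species C) ≈ 0.2747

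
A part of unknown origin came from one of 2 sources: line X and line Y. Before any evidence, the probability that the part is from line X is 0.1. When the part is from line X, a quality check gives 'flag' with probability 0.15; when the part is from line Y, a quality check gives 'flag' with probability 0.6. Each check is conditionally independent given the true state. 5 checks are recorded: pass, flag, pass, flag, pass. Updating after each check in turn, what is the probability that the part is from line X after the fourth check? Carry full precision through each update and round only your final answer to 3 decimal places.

0.030

Each posterior becomes the prior for the next update.
After 'pass': P(line X) = 0.85·0.1000 / (0.85·0.1000 + 0.4·0.9000) ≈ 0.1910
After 'flag': P(line X) = 0.15·0.1910 / (0.15·0.1910 + 0.6·0.8090) ≈ 0.0557
After 'pass': P(line X) = 0.85·0.0557 / (0.85·0.0557 + 0.4·0.9443) ≈ 0.1115
After 'flag': P(line X) = 0.15·0.1115 / (0.15·0.1115 + 0.6·0.8885) ≈ 0.0304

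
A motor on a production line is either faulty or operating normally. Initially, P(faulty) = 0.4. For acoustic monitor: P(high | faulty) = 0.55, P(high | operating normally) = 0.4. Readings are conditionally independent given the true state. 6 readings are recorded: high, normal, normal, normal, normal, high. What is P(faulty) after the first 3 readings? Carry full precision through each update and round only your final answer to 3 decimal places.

After 'high': P(faulty) = 0.55·0.4000 / (0.55·0.4000 + 0.4·0.6000) ≈ 0.4783
After 'normal': P(faulty) = 0.45·0.4783 / (0.45·0.4783 + 0.6·0.5217) ≈ 0.4074
After 'normal': P(faulty) = 0.45·0.4074 / (0.45·0.4074 + 0.6·0.5926) ≈ 0.3402

0.340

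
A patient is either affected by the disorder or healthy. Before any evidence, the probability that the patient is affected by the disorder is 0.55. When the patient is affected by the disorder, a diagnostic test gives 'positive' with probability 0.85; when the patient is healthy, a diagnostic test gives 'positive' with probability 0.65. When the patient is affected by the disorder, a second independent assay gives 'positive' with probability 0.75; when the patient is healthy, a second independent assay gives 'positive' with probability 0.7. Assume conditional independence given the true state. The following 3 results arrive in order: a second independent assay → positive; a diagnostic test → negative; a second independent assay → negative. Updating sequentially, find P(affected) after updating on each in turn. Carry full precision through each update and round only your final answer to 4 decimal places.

0.3187

After a second independent assay='positive': P(affected) = 0.75·0.5500 / (0.75·0.5500 + 0.7·0.4500) ≈ 0.5670
After a diagnostic test='negative': P(affected) = 0.15·0.5670 / (0.15·0.5670 + 0.35·0.4330) ≈ 0.3595
After a second independent assay='negative': P(affected) = 0.25·0.3595 / (0.25·0.3595 + 0.3·0.6405) ≈ 0.3187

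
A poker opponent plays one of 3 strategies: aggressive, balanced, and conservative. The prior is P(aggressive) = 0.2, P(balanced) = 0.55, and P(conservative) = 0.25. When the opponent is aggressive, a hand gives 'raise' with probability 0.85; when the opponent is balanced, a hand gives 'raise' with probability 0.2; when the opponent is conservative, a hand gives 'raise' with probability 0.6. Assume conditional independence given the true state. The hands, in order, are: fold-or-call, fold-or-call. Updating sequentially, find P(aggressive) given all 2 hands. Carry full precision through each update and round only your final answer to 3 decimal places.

0.011

After 'fold-or-call': normaliser = 0.15·0.2000 + 0.8·0.5500 + 0.4·0.2500; P(aggressive) ≈ 0.0526, P(balanced) ≈ 0.7719, P(conservative) ≈ 0.1754
After 'fold-or-call': normaliser = 0.15·0.0526 + 0.8·0.7719 + 0.4·0.1754; P(aggressive) ≈ 0.0113, P(balanced) ≈ 0.8878, P(conservative) ≈ 0.1009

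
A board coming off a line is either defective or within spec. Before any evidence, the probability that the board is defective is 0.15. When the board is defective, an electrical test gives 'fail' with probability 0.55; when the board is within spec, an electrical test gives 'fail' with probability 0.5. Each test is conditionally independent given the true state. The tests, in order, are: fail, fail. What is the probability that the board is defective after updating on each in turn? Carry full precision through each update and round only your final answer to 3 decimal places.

After 'fail': P(defective) = 0.55·0.1500 / (0.55·0.1500 + 0.5·0.8500) ≈ 0.1626
After 'fail': P(defective) = 0.55·0.1626 / (0.55·0.1626 + 0.5·0.8374) ≈ 0.1760

0.176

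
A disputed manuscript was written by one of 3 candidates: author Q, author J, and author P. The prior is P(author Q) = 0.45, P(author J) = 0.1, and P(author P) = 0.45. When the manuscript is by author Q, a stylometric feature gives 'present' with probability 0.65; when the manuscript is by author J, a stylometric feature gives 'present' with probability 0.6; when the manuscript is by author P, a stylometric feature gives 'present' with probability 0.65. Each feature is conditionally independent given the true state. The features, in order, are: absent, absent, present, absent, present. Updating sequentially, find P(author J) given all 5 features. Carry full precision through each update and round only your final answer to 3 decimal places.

After 'absent': normaliser = 0.35·0.4500 + 0.4·0.1000 + 0.35·0.4500; P(author Q) ≈ 0.4437, P(author J) ≈ 0.1127, P(author P) ≈ 0.4437
After 'absent': normaliser = 0.35·0.4437 + 0.4·0.1127 + 0.35·0.4437; P(author Q) ≈ 0.4366, P(author J) ≈ 0.1267, P(author P) ≈ 0.4366
After 'present': normaliser = 0.65·0.4366 + 0.6·0.1267 + 0.65·0.4366; P(author Q) ≈ 0.4409, P(author J) ≈ 0.1181, P(author P) ≈ 0.4409
After 'absent': normaliser = 0.35·0.4409 + 0.4·0.1181 + 0.35·0.4409; P(author Q) ≈ 0.4336, P(author J) ≈ 0.1328, P(author P) ≈ 0.4336
After 'present': normaliser = 0.65·0.4336 + 0.6·0.1328 + 0.65·0.4336; P(author Q) ≈ 0.4381, P(author J) ≈ 0.1238, P(author P) ≈ 0.4381

0.124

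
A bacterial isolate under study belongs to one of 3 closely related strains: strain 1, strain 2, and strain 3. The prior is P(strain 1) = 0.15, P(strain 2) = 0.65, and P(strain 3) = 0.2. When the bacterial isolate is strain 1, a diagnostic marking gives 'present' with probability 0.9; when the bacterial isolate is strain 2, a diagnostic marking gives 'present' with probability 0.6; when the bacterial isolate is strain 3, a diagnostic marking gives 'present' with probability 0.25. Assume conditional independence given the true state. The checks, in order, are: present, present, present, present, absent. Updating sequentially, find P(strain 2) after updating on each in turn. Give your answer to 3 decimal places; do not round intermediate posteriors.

0.764

After 'present': normaliser = 0.9·0.1500 + 0.6·0.6500 + 0.25·0.2000; P(strain 1) ≈ 0.2348, P(strain 2) ≈ 0.6783, P(strain 3) ≈ 0.0870
After 'present': normaliser = 0.9·0.2348 + 0.6·0.6783 + 0.25·0.0870; P(strain 1) ≈ 0.3302, P(strain 2) ≈ 0.6359, P(strain 3) ≈ 0.0340
After 'present': normaliser = 0.9·0.3302 + 0.6·0.6359 + 0.25·0.0340; P(strain 1) ≈ 0.4324, P(strain 2) ≈ 0.5552, P(strain 3) ≈ 0.0124
After 'present': normaliser = 0.9·0.4324 + 0.6·0.5552 + 0.25·0.0124; P(strain 1) ≈ 0.5365, P(strain 2) ≈ 0.4592, P(strain 3) ≈ 0.0043
After 'absent': normaliser = 0.1·0.5365 + 0.4·0.4592 + 0.75·0.0043; P(strain 1) ≈ 0.2230, P(strain 2) ≈ 0.7637, P(strain 3) ≈ 0.0133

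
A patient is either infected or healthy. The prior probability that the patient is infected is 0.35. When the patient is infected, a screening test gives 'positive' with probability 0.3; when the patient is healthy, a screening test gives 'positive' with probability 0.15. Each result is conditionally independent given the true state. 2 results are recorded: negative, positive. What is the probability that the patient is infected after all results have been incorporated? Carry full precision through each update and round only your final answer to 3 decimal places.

0.470

After 'negative': P(infected) = 0.7·0.3500 / (0.7·0.3500 + 0.85·0.6500) ≈ 0.3072
After 'positive': P(infected) = 0.3·0.3072 / (0.3·0.3072 + 0.15·0.6928) ≈ 0.4700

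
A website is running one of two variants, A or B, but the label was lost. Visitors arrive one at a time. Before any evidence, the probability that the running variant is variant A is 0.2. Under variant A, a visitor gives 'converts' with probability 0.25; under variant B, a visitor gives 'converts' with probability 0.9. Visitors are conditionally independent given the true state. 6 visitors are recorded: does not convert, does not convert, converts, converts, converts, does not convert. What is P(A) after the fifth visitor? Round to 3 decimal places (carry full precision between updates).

0.232

After 'does not convert': P(A) = 0.75·0.2000 / (0.75·0.2000 + 0.1·0.8000) ≈ 0.6522
After 'does not convert': P(A) = 0.75·0.6522 / (0.75·0.6522 + 0.1·0.3478) ≈ 0.9336
After 'converts': P(A) = 0.25·0.9336 / (0.25·0.9336 + 0.9·0.0664) ≈ 0.7962
After 'converts': P(A) = 0.25·0.7962 / (0.25·0.7962 + 0.9·0.2038) ≈ 0.5204
After 'converts': P(A) = 0.25·0.5204 / (0.25·0.5204 + 0.9·0.4796) ≈ 0.2316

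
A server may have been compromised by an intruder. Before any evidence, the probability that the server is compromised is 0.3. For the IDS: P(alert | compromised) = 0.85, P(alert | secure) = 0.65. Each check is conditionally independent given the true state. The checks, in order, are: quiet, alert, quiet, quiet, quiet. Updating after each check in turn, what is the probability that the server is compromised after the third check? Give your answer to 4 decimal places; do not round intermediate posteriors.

After 'quiet': P(compromised) = 0.15·0.3000 / (0.15·0.3000 + 0.35·0.7000) ≈ 0.1552
After 'alert': P(compromised) = 0.85·0.1552 / (0.85·0.1552 + 0.65·0.8448) ≈ 0.1937
After 'quiet': P(compromised) = 0.15·0.1937 / (0.15·0.1937 + 0.35·0.8063) ≈ 0.0933

0.0933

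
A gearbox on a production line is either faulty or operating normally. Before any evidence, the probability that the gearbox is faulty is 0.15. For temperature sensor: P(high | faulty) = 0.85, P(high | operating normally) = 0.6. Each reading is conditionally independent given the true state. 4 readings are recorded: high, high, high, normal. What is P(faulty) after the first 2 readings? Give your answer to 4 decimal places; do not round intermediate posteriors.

After 'high': P(faulty) = 0.85·0.1500 / (0.85·0.1500 + 0.6·0.8500) ≈ 0.2000
After 'high': P(faulty) = 0.85·0.2000 / (0.85·0.2000 + 0.6·0.8000) ≈ 0.2615

0.2615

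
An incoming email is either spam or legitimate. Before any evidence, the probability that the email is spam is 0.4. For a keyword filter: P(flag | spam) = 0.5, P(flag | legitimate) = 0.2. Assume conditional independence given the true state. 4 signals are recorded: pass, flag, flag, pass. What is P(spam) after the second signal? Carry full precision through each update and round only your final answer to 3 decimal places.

After 'pass': P(spam) = 0.5·0.4000 / (0.5·0.4000 + 0.8·0.6000) ≈ 0.2941
After 'flag': P(spam) = 0.5·0.2941 / (0.5·0.2941 + 0.2·0.7059) ≈ 0.5102

0.510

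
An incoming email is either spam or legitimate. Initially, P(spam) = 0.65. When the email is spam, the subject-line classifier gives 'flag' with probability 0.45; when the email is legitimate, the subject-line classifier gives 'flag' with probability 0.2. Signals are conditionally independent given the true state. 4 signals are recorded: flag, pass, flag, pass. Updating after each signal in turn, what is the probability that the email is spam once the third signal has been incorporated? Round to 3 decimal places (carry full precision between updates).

0.866

Each posterior becomes the prior for the next update.
After 'flag': P(spam) = 0.45·0.6500 / (0.45·0.6500 + 0.2·0.3500) ≈ 0.8069
After 'pass': P(spam) = 0.55·0.8069 / (0.55·0.8069 + 0.8·0.1931) ≈ 0.7418
After 'flag': P(spam) = 0.45·0.7418 / (0.45·0.7418 + 0.2·0.2582) ≈ 0.8660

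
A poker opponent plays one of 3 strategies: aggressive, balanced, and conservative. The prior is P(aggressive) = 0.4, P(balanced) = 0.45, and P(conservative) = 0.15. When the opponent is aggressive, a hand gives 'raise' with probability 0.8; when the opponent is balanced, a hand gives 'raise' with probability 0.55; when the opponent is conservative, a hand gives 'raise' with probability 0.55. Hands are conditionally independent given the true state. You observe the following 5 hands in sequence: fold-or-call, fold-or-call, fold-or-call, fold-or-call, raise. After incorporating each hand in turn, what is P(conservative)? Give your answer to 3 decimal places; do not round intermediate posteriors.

Apply Bayes' rule sequentially, carrying P(conservative) forward.
After 'fold-or-call': normaliser = 0.2·0.4000 + 0.45·0.4500 + 0.45·0.1500; P(aggressive) ≈ 0.2286, P(balanced) ≈ 0.5786, P(conservative) ≈ 0.1929
After 'fold-or-call': normaliser = 0.2·0.2286 + 0.45·0.5786 + 0.45·0.1929; P(aggressive) ≈ 0.1164, P(balanced) ≈ 0.6627, P(conservative) ≈ 0.2209
After 'fold-or-call': normaliser = 0.2·0.1164 + 0.45·0.6627 + 0.45·0.2209; P(aggressive) ≈ 0.0553, P(balanced) ≈ 0.7085, P(conservative) ≈ 0.2362
After 'fold-or-call': normaliser = 0.2·0.0553 + 0.45·0.7085 + 0.45·0.2362; P(aggressive) ≈ 0.0254, P(balanced) ≈ 0.7310, P(conservative) ≈ 0.2437
After 'raise': normaliser = 0.8·0.0254 + 0.55·0.7310 + 0.55·0.2437; P(aggressive) ≈ 0.0365, P(balanced) ≈ 0.7227, P(conservative) ≈ 0.2409

0.241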